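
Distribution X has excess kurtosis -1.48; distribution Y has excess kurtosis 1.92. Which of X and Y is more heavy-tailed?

Y

Higher excess kurtosis ⇒ heavier tails relative to the normal distribution.
-1.48 vs 1.92: the larger is 1.92, so Y has heavier tails. (Y is leptokurtic — heavier-than-normal tails; the other is platykurtic.)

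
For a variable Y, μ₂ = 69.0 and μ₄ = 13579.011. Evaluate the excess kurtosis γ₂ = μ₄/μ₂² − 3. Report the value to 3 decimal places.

-0.148

μ₂² = 69.0² = 4761.00000
μ₄/μ₂² = 13579.011 / 4761.00000 = 2.85213
γ₂ = 2.85213 − 3 ≈ -0.148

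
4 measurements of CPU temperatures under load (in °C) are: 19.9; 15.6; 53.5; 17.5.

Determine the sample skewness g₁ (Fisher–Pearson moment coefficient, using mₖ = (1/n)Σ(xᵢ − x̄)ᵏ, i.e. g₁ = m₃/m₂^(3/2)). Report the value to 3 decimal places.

1.122

x̄ = (19.9 + 15.6 + 53.5 + 17.5) / 4 = 26.6250
deviations (xᵢ − x̄): -6.7250, -11.0250, 26.8750, -9.1250
Σ(xᵢ − x̄)² = 972.3075 ⇒ m₂ = 972.3075/4 = 243.07688
Σ(xᵢ − x̄)³ = 17006.8519 ⇒ m₃ = 17006.8519/4 = 4251.71297
m₂^(3/2) = 243.07688^(1.5) = 3789.79280
g₁ = m₃ / m₂^(3/2) = 4251.71297 / 3789.79280 ≈ 1.122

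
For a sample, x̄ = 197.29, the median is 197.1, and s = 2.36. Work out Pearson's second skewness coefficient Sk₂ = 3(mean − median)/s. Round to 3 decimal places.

Sk₂ = 3(197.29 − 197.1) / 2.36 = 3 × 0.1900 / 2.36
    = 0.5700 / 2.36 ≈ 0.242

0.242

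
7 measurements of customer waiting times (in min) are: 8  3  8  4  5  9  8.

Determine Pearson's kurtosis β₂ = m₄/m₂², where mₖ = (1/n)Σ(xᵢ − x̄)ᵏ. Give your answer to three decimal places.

1.473

x̄ = 6.4286
Σ(xᵢ − x̄)² = 33.7143 ⇒ m₂ = 4.81633
Σ(xᵢ − x̄)⁴ = 239.1487 ⇒ m₄ = 34.16410
m₂² = 23.19700
β₂ = m₄/m₂² = 34.16410 / 23.19700 ≈ 1.473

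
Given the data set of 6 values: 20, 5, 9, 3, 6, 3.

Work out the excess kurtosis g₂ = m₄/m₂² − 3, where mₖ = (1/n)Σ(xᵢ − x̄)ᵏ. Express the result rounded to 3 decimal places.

x̄ = 7.6667
Σ(xᵢ − x̄)² = 207.3333 ⇒ m₂ = 34.55556
Σ(xᵢ − x̄)⁴ = 24147.7778 ⇒ m₄ = 4024.62963
m₂² = 1194.08642
g₂ = m₄/m₂² − 3 = 3.37047 − 3 ≈ 0.370

0.370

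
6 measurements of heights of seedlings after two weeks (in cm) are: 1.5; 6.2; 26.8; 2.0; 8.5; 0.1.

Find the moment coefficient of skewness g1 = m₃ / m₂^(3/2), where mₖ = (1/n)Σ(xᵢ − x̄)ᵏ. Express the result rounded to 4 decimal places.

x̄ = (1.5 + 6.2 + 26.8 + 2.0 + 8.5 + 0.1) / 6 = 7.5167
deviations (xᵢ − x̄): -6.0167, -1.3167, 19.2833, -5.5167, 0.9833, -7.4167
Σ(xᵢ − x̄)² = 496.1883 ⇒ m₂ = 496.1883/6 = 82.69806
Σ(xᵢ − x̄)³ = 6375.4516 ⇒ m₃ = 6375.4516/6 = 1062.57526
m₂^(3/2) = 82.69806^(1.5) = 752.04347
g1 = m₃ / m₂^(3/2) = 1062.57526 / 752.04347 ≈ 1.4129

1.4129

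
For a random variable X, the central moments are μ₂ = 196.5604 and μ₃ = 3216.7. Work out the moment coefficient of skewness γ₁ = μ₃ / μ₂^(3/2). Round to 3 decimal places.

σ = √μ₂ = √196.5604 = 14.02000
σ³ = μ₂^(3/2) = 2755.77681
γ₁ = μ₃/σ³ = 3216.7 / 2755.77681 ≈ 1.167

1.167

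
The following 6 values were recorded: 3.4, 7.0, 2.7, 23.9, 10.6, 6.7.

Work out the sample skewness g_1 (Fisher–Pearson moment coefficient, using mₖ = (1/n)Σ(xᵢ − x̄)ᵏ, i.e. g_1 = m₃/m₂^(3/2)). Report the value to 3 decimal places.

x̄ = (3.4 + 7.0 + 2.7 + 23.9 + 10.6 + 6.7) / 6 = 9.0500
deviations (xᵢ − x̄): -5.6500, -2.0500, -6.3500, 14.8500, 1.5500, -2.3500
Σ(xᵢ − x̄)² = 304.8950 ⇒ m₂ = 304.8950/6 = 50.81583
Σ(xᵢ − x̄)³ = 2820.4800 ⇒ m₃ = 2820.4800/6 = 470.08000
m₂^(3/2) = 50.81583^(1.5) = 362.24181
g_1 = m₃ / m₂^(3/2) = 470.08000 / 362.24181 ≈ 1.298

1.298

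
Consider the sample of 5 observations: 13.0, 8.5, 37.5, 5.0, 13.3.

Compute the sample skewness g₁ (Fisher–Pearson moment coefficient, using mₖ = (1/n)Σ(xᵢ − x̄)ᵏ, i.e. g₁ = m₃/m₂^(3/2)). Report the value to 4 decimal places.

x̄ = (13.0 + 8.5 + 37.5 + 5.0 + 13.3) / 5 = 15.4600
deviations (xᵢ − x̄): -2.4600, -6.9600, 22.0400, -10.4600, -2.1600
Σ(xᵢ − x̄)² = 654.3320 ⇒ m₂ = 654.3320/5 = 130.86640
Σ(xᵢ − x̄)³ = 9199.6222 ⇒ m₃ = 9199.6222/5 = 1839.92443
m₂^(3/2) = 130.86640^(1.5) = 1497.07043
g₁ = m₃ / m₂^(3/2) = 1839.92443 / 1497.07043 ≈ 1.2290

1.2290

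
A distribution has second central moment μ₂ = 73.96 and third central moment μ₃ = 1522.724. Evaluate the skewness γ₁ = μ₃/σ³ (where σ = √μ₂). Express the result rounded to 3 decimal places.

2.394

σ = √μ₂ = √73.96 = 8.60000
σ³ = μ₂^(3/2) = 636.05600
γ₁ = μ₃/σ³ = 1522.724 / 636.05600 ≈ 2.394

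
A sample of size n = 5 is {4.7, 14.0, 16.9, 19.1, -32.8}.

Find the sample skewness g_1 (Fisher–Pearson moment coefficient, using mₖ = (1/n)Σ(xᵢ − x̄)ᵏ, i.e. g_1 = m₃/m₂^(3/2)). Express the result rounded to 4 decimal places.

x̄ = (4.7 + 14.0 + 16.9 + 19.1 - 32.8) / 5 = 4.3800
deviations (xᵢ − x̄): 0.3200, 9.6200, 12.5200, 14.7200, -37.1800
Σ(xᵢ − x̄)² = 1848.4280 ⇒ m₂ = 1848.4280/5 = 369.68560
Σ(xᵢ − x̄)³ = -45353.5313 ⇒ m₃ = -45353.5313/5 = -9070.70626
m₂^(3/2) = 369.68560^(1.5) = 7108.02262
g_1 = m₃ / m₂^(3/2) = -9070.70626 / 7108.02262 ≈ -1.2761

-1.2761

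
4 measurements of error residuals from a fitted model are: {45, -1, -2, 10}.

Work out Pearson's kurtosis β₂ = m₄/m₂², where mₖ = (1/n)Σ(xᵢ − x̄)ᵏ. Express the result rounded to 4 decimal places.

x̄ = 13.0000
Σ(xᵢ − x̄)² = 1454.0000 ⇒ m₂ = 363.50000
Σ(xᵢ − x̄)⁴ = 1137698.0000 ⇒ m₄ = 284424.50000
m₂² = 132132.25000
β₂ = m₄/m₂² = 284424.50000 / 132132.25000 ≈ 2.1526

2.1526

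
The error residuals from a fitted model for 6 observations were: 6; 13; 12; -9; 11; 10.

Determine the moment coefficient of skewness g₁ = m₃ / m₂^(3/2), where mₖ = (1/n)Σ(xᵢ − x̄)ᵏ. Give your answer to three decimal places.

x̄ = (6 + 13 + 12 - 9 + 11 + 10) / 6 = 7.1667
deviations (xᵢ − x̄): -1.1667, 5.8333, 4.8333, -16.1667, 3.8333, 2.8333
Σ(xᵢ − x̄)² = 342.8333 ⇒ m₂ = 342.8333/6 = 57.13889
Σ(xᵢ − x̄)³ = -3836.4444 ⇒ m₃ = -3836.4444/6 = -639.40741
m₂^(3/2) = 57.13889^(1.5) = 431.91440
g₁ = m₃ / m₂^(3/2) = -639.40741 / 431.91440 ≈ -1.480

-1.480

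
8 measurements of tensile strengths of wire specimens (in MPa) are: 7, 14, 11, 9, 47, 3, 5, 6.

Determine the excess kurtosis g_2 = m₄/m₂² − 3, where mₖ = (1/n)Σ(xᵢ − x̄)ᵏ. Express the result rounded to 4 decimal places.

2.4806

x̄ = 12.7500
Σ(xᵢ − x̄)² = 1425.5000 ⇒ m₂ = 178.18750
Σ(xᵢ − x̄)⁴ = 1392098.6563 ⇒ m₄ = 174012.33203
m₂² = 31750.78516
g_2 = m₄/m₂² − 3 = 5.48057 − 3 ≈ 2.4806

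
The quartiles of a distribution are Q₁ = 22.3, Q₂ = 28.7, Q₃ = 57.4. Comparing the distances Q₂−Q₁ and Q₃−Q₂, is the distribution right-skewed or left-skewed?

Q₂ − Q₁ = 6.4;  Q₃ − Q₂ = 28.7
Q₃ − Q₂ > Q₂ − Q₁ ⇒ the upper half is more spread out ⇒ right-skewed.

right-skewed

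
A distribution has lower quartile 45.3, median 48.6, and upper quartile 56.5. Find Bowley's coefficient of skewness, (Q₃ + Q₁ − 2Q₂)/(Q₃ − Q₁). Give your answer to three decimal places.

0.411

numerator: Q₃ + Q₁ − 2Q₂ = 56.5 + 45.3 − 2×48.6 = 4.6000
denominator: Q₃ − Q₁ = 56.5 − 45.3 = 11.2000
Bowley skewness = 4.6000 / 11.2000 ≈ 0.411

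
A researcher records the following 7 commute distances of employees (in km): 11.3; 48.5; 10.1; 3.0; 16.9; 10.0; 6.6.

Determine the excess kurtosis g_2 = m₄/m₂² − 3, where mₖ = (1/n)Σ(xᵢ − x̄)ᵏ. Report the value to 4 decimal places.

x̄ = 15.2000
Σ(xᵢ − x̄)² = 1402.8400 ⇒ m₂ = 200.40571
Σ(xᵢ − x̄)⁴ = 1258907.8372 ⇒ m₄ = 179843.97674
m₂² = 40162.45032
g_2 = m₄/m₂² − 3 = 4.47791 − 3 ≈ 1.4779

1.4779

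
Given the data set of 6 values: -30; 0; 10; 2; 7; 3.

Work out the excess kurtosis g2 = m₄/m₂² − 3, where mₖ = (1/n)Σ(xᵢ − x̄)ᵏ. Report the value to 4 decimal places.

x̄ = -1.3333
Σ(xᵢ − x̄)² = 1051.3333 ⇒ m₂ = 175.22222
Σ(xᵢ − x̄)⁴ = 697118.4444 ⇒ m₄ = 116186.40741
m₂² = 30702.82716
g2 = m₄/m₂² − 3 = 3.78423 − 3 ≈ 0.7842

0.7842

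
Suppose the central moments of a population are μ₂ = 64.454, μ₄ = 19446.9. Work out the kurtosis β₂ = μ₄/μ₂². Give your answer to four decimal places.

μ₂² = 64.454² = 4154.31812
μ₄/μ₂² = 19446.9 / 4154.31812 = 4.68113
β₂ ≈ 4.6811

4.6811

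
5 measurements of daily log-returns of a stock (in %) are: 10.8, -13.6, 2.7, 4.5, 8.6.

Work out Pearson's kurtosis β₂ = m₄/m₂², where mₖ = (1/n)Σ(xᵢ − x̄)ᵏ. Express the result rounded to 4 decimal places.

x̄ = 2.6000
Σ(xᵢ − x̄)² = 369.3000 ⇒ m₂ = 73.86000
Σ(xᵢ − x̄)⁴ = 74705.0034 ⇒ m₄ = 14941.00068
m₂² = 5455.29960
β₂ = m₄/m₂² = 14941.00068 / 5455.29960 ≈ 2.7388

2.7388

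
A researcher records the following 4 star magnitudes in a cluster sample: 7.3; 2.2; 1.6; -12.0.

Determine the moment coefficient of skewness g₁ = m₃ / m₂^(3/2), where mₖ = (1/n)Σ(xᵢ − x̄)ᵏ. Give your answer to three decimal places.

-0.811

x̄ = (7.3 + 2.2 + 1.6 - 12.0) / 4 = -0.2250
deviations (xᵢ − x̄): 7.5250, 2.4250, 1.8250, -11.7750
Σ(xᵢ − x̄)² = 204.4875 ⇒ m₂ = 204.4875/4 = 51.12188
Σ(xᵢ − x̄)³ = -1186.1644 ⇒ m₃ = -1186.1644/4 = -296.54109
m₂^(3/2) = 51.12188^(1.5) = 365.51917
g₁ = m₃ / m₂^(3/2) = -296.54109 / 365.51917 ≈ -0.811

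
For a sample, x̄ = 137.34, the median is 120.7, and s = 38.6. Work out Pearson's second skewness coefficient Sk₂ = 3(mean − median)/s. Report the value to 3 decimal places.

1.293

Sk₂ = 3(137.34 − 120.7) / 38.6 = 3 × 16.6400 / 38.6
    = 49.9200 / 38.6 ≈ 1.293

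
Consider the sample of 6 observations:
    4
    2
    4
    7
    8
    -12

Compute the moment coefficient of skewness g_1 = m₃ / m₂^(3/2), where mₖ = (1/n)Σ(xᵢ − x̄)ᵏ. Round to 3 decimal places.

x̄ = (4 + 2 + 4 + 7 + 8 - 12) / 6 = 2.1667
deviations (xᵢ − x̄): 1.8333, -0.1667, 1.8333, 4.8333, 5.8333, -14.1667
Σ(xᵢ − x̄)² = 264.8333 ⇒ m₂ = 264.8333/6 = 44.13889
Σ(xᵢ − x̄)³ = -2519.4444 ⇒ m₃ = -2519.4444/6 = -419.90741
m₂^(3/2) = 44.13889^(1.5) = 293.24600
g_1 = m₃ / m₂^(3/2) = -419.90741 / 293.24600 ≈ -1.432

-1.432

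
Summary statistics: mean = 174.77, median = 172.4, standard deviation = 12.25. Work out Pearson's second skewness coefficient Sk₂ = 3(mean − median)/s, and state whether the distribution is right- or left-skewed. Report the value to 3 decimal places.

Sk₂ = 3(174.77 − 172.4) / 12.25 = 3 × 2.3700 / 12.25
    = 7.1100 / 12.25 ≈ 0.580
Sk₂ > 0 ⇒ mean > median ⇒ right-skewed (positive skew).

0.580, right-skewed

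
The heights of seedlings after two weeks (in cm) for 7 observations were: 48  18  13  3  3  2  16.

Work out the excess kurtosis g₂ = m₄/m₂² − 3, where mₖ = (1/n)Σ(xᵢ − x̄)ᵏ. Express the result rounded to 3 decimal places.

0.717

x̄ = 14.7143
Σ(xᵢ − x̄)² = 1559.4286 ⇒ m₂ = 222.77551
Σ(xᵢ − x̄)⁴ = 1291449.0845 ⇒ m₄ = 184492.72636
m₂² = 49628.92795
g₂ = m₄/m₂² − 3 = 3.71744 − 3 ≈ 0.717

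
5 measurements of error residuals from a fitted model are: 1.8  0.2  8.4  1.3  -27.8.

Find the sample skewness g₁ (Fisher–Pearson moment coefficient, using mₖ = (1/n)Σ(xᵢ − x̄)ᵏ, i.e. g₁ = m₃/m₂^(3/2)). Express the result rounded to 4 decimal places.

x̄ = (1.8 + 0.2 + 8.4 + 1.3 - 27.8) / 5 = -3.2200
deviations (xᵢ − x̄): 5.0200, 3.4200, 11.6200, 4.5200, -24.5800
Σ(xᵢ − x̄)² = 796.5280 ⇒ m₂ = 796.5280/5 = 159.30560
Σ(xᵢ − x̄)³ = -13022.8193 ⇒ m₃ = -13022.8193/5 = -2604.56386
m₂^(3/2) = 159.30560^(1.5) = 2010.69669
g₁ = m₃ / m₂^(3/2) = -2604.56386 / 2010.69669 ≈ -1.2954

-1.2954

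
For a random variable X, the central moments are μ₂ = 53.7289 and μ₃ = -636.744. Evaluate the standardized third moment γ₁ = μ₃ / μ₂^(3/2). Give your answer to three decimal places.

σ = √μ₂ = √53.7289 = 7.33000
σ³ = μ₂^(3/2) = 393.83284
γ₁ = μ₃/σ³ = -636.744 / 393.83284 ≈ -1.617

-1.617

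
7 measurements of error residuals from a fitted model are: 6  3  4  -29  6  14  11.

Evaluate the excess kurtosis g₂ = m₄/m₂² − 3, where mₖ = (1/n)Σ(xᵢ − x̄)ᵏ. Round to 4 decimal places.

x̄ = 2.1429
Σ(xᵢ − x̄)² = 1222.8571 ⇒ m₂ = 174.69388
Σ(xᵢ − x̄)⁴ = 967037.8892 ⇒ m₄ = 138148.26989
m₂² = 30517.95085
g₂ = m₄/m₂² − 3 = 4.52679 − 3 ≈ 1.5268

1.5268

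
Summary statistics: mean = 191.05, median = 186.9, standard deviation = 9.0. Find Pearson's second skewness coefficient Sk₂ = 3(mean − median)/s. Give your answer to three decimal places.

1.383

Sk₂ = 3(191.05 − 186.9) / 9.0 = 3 × 4.1500 / 9.0
    = 12.4500 / 9.0 ≈ 1.383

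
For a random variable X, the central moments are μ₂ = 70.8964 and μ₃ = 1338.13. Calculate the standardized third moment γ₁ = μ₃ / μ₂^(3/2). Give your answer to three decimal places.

2.242

σ = √μ₂ = √70.8964 = 8.42000
σ³ = μ₂^(3/2) = 596.94769
γ₁ = μ₃/σ³ = 1338.13 / 596.94769 ≈ 2.242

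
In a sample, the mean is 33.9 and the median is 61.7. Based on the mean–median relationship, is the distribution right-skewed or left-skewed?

mean − median = 33.9 − 61.7 = -27.8
mean < median ⇒ the longer tail is on the left ⇒ left-skewed (negatively skewed).

left-skewed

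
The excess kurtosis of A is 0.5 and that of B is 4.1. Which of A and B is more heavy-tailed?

B

Higher excess kurtosis ⇒ heavier tails relative to the normal distribution.
0.5 vs 4.1: the larger is 4.1, so B has heavier tails.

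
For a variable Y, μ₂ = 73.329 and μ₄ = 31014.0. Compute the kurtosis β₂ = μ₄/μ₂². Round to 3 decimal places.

5.768

μ₂² = 73.329² = 5377.14224
μ₄/μ₂² = 31014.0 / 5377.14224 = 5.76775
β₂ ≈ 5.768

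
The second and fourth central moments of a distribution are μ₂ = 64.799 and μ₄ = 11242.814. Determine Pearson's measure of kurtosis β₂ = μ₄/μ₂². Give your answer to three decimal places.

μ₂² = 64.799² = 4198.91040
μ₄/μ₂² = 11242.814 / 4198.91040 = 2.67756
β₂ ≈ 2.678

2.678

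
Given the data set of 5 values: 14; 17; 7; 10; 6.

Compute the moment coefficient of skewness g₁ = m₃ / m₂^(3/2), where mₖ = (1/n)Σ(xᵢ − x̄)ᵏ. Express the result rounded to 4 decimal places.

0.2907

x̄ = (14 + 17 + 7 + 10 + 6) / 5 = 10.8000
deviations (xᵢ − x̄): 3.2000, 6.2000, -3.8000, -0.8000, -4.8000
Σ(xᵢ − x̄)² = 86.8000 ⇒ m₂ = 86.8000/5 = 17.36000
Σ(xᵢ − x̄)³ = 105.1200 ⇒ m₃ = 105.1200/5 = 21.02400
m₂^(3/2) = 17.36000^(1.5) = 72.33102
g₁ = m₃ / m₂^(3/2) = 21.02400 / 72.33102 ≈ 0.2907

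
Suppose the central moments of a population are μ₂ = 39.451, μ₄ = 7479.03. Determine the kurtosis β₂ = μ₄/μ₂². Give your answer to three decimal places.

4.805

μ₂² = 39.451² = 1556.38140
μ₄/μ₂² = 7479.03 / 1556.38140 = 4.80540
β₂ ≈ 4.805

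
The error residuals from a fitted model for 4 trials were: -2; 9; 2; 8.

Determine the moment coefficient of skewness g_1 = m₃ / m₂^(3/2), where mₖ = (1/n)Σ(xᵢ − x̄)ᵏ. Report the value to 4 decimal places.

x̄ = (-2 + 9 + 2 + 8) / 4 = 4.2500
deviations (xᵢ − x̄): -6.2500, 4.7500, -2.2500, 3.7500
Σ(xᵢ − x̄)² = 80.7500 ⇒ m₂ = 80.7500/4 = 20.18750
Σ(xᵢ − x̄)³ = -95.6250 ⇒ m₃ = -95.6250/4 = -23.90625
m₂^(3/2) = 20.18750^(1.5) = 90.70345
g_1 = m₃ / m₂^(3/2) = -23.90625 / 90.70345 ≈ -0.2636

-0.2636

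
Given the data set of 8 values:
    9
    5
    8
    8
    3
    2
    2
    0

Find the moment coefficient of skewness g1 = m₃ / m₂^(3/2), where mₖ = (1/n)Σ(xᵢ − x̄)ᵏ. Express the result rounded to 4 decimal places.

x̄ = (9 + 5 + 8 + 8 + 3 + 2 + 2 + 0) / 8 = 4.6250
deviations (xᵢ − x̄): 4.3750, 0.3750, 3.3750, 3.3750, -1.6250, -2.6250, -2.6250, -4.6250
Σ(xᵢ − x̄)² = 79.8750 ⇒ m₂ = 79.8750/8 = 9.98438
Σ(xᵢ − x̄)³ = 21.2813 ⇒ m₃ = 21.2813/8 = 2.66016
m₂^(3/2) = 9.98438^(1.5) = 31.54869
g1 = m₃ / m₂^(3/2) = 2.66016 / 31.54869 ≈ 0.0843

0.0843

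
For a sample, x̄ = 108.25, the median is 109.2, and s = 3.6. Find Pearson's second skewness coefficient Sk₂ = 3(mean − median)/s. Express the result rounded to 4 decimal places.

-0.7917

Sk₂ = 3(108.25 − 109.2) / 3.6 = 3 × -0.9500 / 3.6
    = -2.8500 / 3.6 ≈ -0.7917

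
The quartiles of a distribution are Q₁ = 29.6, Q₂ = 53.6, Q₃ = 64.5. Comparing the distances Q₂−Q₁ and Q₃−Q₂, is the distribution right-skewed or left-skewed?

left-skewed

Q₂ − Q₁ = 24.0;  Q₃ − Q₂ = 10.9
Q₂ − Q₁ > Q₃ − Q₂ ⇒ the lower half is more spread out ⇒ left-skewed.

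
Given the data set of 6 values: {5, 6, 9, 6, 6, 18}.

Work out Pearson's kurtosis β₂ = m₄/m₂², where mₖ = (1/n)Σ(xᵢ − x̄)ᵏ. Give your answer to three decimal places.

3.645

x̄ = 8.3333
Σ(xᵢ − x̄)² = 121.3333 ⇒ m₂ = 20.22222
Σ(xᵢ − x̄)⁴ = 8944.4444 ⇒ m₄ = 1490.74074
m₂² = 408.93827
β₂ = m₄/m₂² = 1490.74074 / 408.93827 ≈ 3.645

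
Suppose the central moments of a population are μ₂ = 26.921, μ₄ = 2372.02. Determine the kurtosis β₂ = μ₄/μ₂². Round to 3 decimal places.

3.273

μ₂² = 26.921² = 724.74024
μ₄/μ₂² = 2372.02 / 724.74024 = 3.27292
β₂ ≈ 3.273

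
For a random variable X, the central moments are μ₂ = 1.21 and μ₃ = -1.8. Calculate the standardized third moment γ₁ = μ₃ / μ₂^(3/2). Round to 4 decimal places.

σ = √μ₂ = √1.21 = 1.10000
σ³ = μ₂^(3/2) = 1.33100
γ₁ = μ₃/σ³ = -1.8 / 1.33100 ≈ -1.3524

-1.3524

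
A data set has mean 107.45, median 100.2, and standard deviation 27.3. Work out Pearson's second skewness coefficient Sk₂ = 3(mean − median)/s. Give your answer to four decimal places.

Sk₂ = 3(107.45 − 100.2) / 27.3 = 3 × 7.2500 / 27.3
    = 21.7500 / 27.3 ≈ 0.7967

0.7967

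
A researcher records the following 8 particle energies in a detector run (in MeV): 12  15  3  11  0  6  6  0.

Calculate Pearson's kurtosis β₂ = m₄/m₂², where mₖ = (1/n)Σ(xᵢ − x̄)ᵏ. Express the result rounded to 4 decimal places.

x̄ = 6.6250
Σ(xᵢ − x̄)² = 219.8750 ⇒ m₂ = 27.48438
Σ(xᵢ − x̄)⁴ = 10146.4941 ⇒ m₄ = 1268.31177
m₂² = 755.39087
β₂ = m₄/m₂² = 1268.31177 / 755.39087 ≈ 1.6790

1.6790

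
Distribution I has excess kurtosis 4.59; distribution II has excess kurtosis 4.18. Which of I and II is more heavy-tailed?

I

Higher excess kurtosis ⇒ heavier tails relative to the normal distribution.
4.59 vs 4.18: the larger is 4.59, so I has heavier tails.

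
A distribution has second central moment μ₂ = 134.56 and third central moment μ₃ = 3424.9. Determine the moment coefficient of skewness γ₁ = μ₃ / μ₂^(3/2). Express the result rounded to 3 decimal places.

σ = √μ₂ = √134.56 = 11.60000
σ³ = μ₂^(3/2) = 1560.89600
γ₁ = μ₃/σ³ = 3424.9 / 1560.89600 ≈ 2.194

2.194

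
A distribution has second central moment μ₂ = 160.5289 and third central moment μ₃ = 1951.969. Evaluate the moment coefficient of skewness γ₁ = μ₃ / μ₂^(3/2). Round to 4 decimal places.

σ = √μ₂ = √160.5289 = 12.67000
σ³ = μ₂^(3/2) = 2033.90116
γ₁ = μ₃/σ³ = 1951.969 / 2033.90116 ≈ 0.9597

0.9597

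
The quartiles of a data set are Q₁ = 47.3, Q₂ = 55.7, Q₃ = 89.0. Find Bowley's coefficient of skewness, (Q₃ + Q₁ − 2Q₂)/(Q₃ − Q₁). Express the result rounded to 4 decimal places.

numerator: Q₃ + Q₁ − 2Q₂ = 89.0 + 47.3 − 2×55.7 = 24.9000
denominator: Q₃ − Q₁ = 89.0 − 47.3 = 41.7000
Bowley skewness = 24.9000 / 41.7000 ≈ 0.5971

0.5971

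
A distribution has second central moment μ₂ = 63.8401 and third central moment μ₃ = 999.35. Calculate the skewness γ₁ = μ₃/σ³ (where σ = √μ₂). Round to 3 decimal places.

1.959

σ = √μ₂ = √63.8401 = 7.99000
σ³ = μ₂^(3/2) = 510.08240
γ₁ = μ₃/σ³ = 999.35 / 510.08240 ≈ 1.959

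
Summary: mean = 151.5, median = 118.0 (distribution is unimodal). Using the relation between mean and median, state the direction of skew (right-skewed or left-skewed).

mean − median = 151.5 − 118.0 = 33.5
mean > median ⇒ the longer tail is on the right ⇒ right-skewed (positively skewed).

right-skewed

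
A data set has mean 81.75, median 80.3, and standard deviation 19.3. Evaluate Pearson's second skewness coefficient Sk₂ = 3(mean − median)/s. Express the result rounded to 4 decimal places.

Sk₂ = 3(81.75 − 80.3) / 19.3 = 3 × 1.4500 / 19.3
    = 4.3500 / 19.3 ≈ 0.2254

0.2254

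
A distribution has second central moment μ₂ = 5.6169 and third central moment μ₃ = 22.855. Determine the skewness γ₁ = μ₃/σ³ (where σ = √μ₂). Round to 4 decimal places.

1.7169

σ = √μ₂ = √5.6169 = 2.37000
σ³ = μ₂^(3/2) = 13.31205
γ₁ = μ₃/σ³ = 22.855 / 13.31205 ≈ 1.7169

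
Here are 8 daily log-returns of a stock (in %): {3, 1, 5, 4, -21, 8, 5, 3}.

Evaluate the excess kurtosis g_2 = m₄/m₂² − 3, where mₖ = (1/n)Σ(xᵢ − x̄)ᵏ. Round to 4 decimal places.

x̄ = 1.0000
Σ(xᵢ − x̄)² = 582.0000 ⇒ m₂ = 72.75000
Σ(xᵢ − x̄)⁴ = 237282.0000 ⇒ m₄ = 29660.25000
m₂² = 5292.56250
g_2 = m₄/m₂² − 3 = 5.60414 − 3 ≈ 2.6041

2.6041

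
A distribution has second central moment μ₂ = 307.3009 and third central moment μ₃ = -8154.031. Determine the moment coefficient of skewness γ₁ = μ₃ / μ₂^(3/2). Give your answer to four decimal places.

-1.5137

σ = √μ₂ = √307.3009 = 17.53000
σ³ = μ₂^(3/2) = 5386.98478
γ₁ = μ₃/σ³ = -8154.031 / 5386.98478 ≈ -1.5137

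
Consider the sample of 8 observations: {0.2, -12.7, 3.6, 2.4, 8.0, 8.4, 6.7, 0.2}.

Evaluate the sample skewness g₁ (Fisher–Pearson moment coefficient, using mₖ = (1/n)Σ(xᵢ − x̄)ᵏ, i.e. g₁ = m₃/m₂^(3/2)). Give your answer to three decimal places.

x̄ = (0.2 - 12.7 + 3.6 + 2.4 + 8.0 + 8.4 + 6.7 + 0.2) / 8 = 2.1000
deviations (xᵢ − x̄): -1.9000, -14.8000, 1.5000, 0.3000, 5.9000, 6.3000, 4.6000, -1.9000
Σ(xᵢ − x̄)² = 324.2600 ⇒ m₂ = 324.2600/8 = 40.53250
Σ(xᵢ − x̄)³ = -2699.3460 ⇒ m₃ = -2699.3460/8 = -337.41825
m₂^(3/2) = 40.53250^(1.5) = 258.05073
g₁ = m₃ / m₂^(3/2) = -337.41825 / 258.05073 ≈ -1.308

-1.308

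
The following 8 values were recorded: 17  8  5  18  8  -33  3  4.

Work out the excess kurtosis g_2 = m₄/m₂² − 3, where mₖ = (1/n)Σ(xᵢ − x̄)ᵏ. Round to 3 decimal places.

1.857

x̄ = 3.7500
Σ(xᵢ − x̄)² = 1767.5000 ⇒ m₂ = 220.93750
Σ(xᵢ − x̄)⁴ = 1896730.9063 ⇒ m₄ = 237091.36328
m₂² = 48813.37891
g_2 = m₄/m₂² − 3 = 4.85710 − 3 ≈ 1.857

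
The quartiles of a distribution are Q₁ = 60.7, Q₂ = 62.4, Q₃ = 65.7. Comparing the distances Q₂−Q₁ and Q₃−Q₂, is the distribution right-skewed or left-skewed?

right-skewed

Q₂ − Q₁ = 1.7;  Q₃ − Q₂ = 3.3
Q₃ − Q₂ > Q₂ − Q₁ ⇒ the upper half is more spread out ⇒ right-skewed.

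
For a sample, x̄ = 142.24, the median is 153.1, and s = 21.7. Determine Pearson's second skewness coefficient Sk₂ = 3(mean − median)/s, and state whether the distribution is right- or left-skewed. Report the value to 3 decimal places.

-1.501, left-skewed

Sk₂ = 3(142.24 − 153.1) / 21.7 = 3 × -10.8600 / 21.7
    = -32.5800 / 21.7 ≈ -1.501
Sk₂ < 0 ⇒ mean < median ⇒ left-skewed (negative skew).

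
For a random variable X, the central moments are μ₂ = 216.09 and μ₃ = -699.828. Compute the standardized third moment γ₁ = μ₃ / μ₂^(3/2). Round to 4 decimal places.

σ = √μ₂ = √216.09 = 14.70000
σ³ = μ₂^(3/2) = 3176.52300
γ₁ = μ₃/σ³ = -699.828 / 3176.52300 ≈ -0.2203

-0.2203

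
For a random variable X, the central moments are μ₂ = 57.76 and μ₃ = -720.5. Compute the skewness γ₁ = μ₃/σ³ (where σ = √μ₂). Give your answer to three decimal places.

-1.641

σ = √μ₂ = √57.76 = 7.60000
σ³ = μ₂^(3/2) = 438.97600
γ₁ = μ₃/σ³ = -720.5 / 438.97600 ≈ -1.641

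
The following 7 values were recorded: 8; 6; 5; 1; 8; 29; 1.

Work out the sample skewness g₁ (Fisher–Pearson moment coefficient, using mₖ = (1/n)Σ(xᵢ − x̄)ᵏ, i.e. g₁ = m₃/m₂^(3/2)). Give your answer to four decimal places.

1.6483

x̄ = (8 + 6 + 5 + 1 + 8 + 29 + 1) / 7 = 8.2857
deviations (xᵢ − x̄): -0.2857, -2.2857, -3.2857, -7.2857, -0.2857, 20.7143, -7.2857
Σ(xᵢ − x̄)² = 551.4286 ⇒ m₂ = 551.4286/7 = 78.77551
Σ(xᵢ − x̄)³ = 8067.1837 ⇒ m₃ = 8067.1837/7 = 1152.45481
m₂^(3/2) = 78.77551^(1.5) = 699.17652
g₁ = m₃ / m₂^(3/2) = 1152.45481 / 699.17652 ≈ 1.6483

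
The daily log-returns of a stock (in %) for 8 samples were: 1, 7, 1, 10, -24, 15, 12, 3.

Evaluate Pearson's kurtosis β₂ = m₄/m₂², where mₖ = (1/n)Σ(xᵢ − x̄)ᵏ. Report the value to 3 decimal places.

x̄ = 3.1250
Σ(xᵢ − x̄)² = 1026.8750 ⇒ m₂ = 128.35938
Σ(xᵢ − x̄)⁴ = 569940.7754 ⇒ m₄ = 71242.59692
m₂² = 16476.12915
β₂ = m₄/m₂² = 71242.59692 / 16476.12915 ≈ 4.324

4.324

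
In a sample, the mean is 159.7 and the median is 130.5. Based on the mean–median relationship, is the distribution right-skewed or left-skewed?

right-skewed

mean − median = 159.7 − 130.5 = 29.2
mean > median ⇒ the longer tail is on the right ⇒ right-skewed (positively skewed).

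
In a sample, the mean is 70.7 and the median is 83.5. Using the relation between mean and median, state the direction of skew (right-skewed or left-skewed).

left-skewed

mean − median = 70.7 − 83.5 = -12.8
mean < median ⇒ the longer tail is on the left ⇒ left-skewed (negatively skewed).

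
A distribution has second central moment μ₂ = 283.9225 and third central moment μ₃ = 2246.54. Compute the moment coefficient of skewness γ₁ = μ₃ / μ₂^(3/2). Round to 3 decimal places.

0.470

σ = √μ₂ = √283.9225 = 16.85000
σ³ = μ₂^(3/2) = 4784.09413
γ₁ = μ₃/σ³ = 2246.54 / 4784.09413 ≈ 0.470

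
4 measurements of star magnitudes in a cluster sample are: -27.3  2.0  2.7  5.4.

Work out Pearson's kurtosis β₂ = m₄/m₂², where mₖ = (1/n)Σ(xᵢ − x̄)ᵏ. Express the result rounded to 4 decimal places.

2.3107

x̄ = -4.3000
Σ(xᵢ − x̄)² = 711.7800 ⇒ m₂ = 177.94500
Σ(xᵢ − x̄)⁴ = 292670.2242 ⇒ m₄ = 73167.55605
m₂² = 31664.42302
β₂ = m₄/m₂² = 73167.55605 / 31664.42302 ≈ 2.3107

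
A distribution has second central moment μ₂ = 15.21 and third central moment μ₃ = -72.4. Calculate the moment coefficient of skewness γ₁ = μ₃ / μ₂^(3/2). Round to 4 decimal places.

σ = √μ₂ = √15.21 = 3.90000
σ³ = μ₂^(3/2) = 59.31900
γ₁ = μ₃/σ³ = -72.4 / 59.31900 ≈ -1.2205

-1.2205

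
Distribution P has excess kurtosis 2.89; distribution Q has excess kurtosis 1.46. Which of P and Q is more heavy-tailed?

Higher excess kurtosis ⇒ heavier tails relative to the normal distribution.
2.89 vs 1.46: the larger is 2.89, so P has heavier tails.

P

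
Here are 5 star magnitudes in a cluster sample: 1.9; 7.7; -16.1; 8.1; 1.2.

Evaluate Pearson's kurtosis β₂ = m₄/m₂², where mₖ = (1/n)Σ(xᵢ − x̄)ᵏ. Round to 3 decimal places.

x̄ = 0.5600
Σ(xᵢ − x̄)² = 387.5920 ⇒ m₂ = 77.51840
Σ(xᵢ − x̄)⁴ = 82871.5271 ⇒ m₄ = 16574.30542
m₂² = 6009.10234
β₂ = m₄/m₂² = 16574.30542 / 6009.10234 ≈ 2.758

2.758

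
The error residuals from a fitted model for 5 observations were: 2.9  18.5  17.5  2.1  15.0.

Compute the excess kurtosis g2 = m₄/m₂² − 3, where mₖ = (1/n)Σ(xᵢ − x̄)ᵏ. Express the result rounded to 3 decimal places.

x̄ = 11.2000
Σ(xᵢ − x̄)² = 259.1200 ⇒ m₂ = 51.82400
Σ(xᵢ − x̄)⁴ = 16226.9620 ⇒ m₄ = 3245.39240
m₂² = 2685.72698
g2 = m₄/m₂² − 3 = 1.20839 − 3 ≈ -1.792

-1.792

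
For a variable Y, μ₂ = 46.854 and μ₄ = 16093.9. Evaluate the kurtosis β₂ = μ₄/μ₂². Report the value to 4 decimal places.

μ₂² = 46.854² = 2195.29732
μ₄/μ₂² = 16093.9 / 2195.29732 = 7.33108
β₂ ≈ 7.3311

7.3311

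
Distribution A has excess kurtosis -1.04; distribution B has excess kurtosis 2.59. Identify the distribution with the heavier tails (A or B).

B

Higher excess kurtosis ⇒ heavier tails relative to the normal distribution.
-1.04 vs 2.59: the larger is 2.59, so B has heavier tails. (B is leptokurtic — heavier-than-normal tails; the other is platykurtic.)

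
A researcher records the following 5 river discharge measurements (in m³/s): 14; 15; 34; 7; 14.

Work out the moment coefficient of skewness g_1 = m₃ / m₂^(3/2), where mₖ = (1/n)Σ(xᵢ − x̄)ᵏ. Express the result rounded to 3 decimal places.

x̄ = (14 + 15 + 34 + 7 + 14) / 5 = 16.8000
deviations (xᵢ − x̄): -2.8000, -1.8000, 17.2000, -9.8000, -2.8000
Σ(xᵢ − x̄)² = 410.8000 ⇒ m₂ = 410.8000/5 = 82.16000
Σ(xᵢ − x̄)³ = 4097.5200 ⇒ m₃ = 4097.5200/5 = 819.50400
m₂^(3/2) = 82.16000^(1.5) = 744.71593
g_1 = m₃ / m₂^(3/2) = 819.50400 / 744.71593 ≈ 1.100

1.100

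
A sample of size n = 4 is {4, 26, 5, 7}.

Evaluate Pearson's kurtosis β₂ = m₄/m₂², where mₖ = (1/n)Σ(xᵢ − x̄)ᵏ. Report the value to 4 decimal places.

x̄ = 10.5000
Σ(xᵢ − x̄)² = 325.0000 ⇒ m₂ = 81.25000
Σ(xᵢ − x̄)⁴ = 60570.2500 ⇒ m₄ = 15142.56250
m₂² = 6601.56250
β₂ = m₄/m₂² = 15142.56250 / 6601.56250 ≈ 2.2938

2.2938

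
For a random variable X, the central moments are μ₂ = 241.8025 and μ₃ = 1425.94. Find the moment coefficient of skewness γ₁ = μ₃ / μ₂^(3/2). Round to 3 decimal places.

0.379

σ = √μ₂ = √241.8025 = 15.55000
σ³ = μ₂^(3/2) = 3760.02888
γ₁ = μ₃/σ³ = 1425.94 / 3760.02888 ≈ 0.379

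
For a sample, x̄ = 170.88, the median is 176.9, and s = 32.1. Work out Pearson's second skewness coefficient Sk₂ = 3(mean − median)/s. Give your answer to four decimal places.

Sk₂ = 3(170.88 − 176.9) / 32.1 = 3 × -6.0200 / 32.1
    = -18.0600 / 32.1 ≈ -0.5626

-0.5626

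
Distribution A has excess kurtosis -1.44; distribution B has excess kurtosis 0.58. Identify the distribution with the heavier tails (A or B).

Higher excess kurtosis ⇒ heavier tails relative to the normal distribution.
-1.44 vs 0.58: the larger is 0.58, so B has heavier tails. (B is leptokurtic — heavier-than-normal tails; the other is platykurtic.)

B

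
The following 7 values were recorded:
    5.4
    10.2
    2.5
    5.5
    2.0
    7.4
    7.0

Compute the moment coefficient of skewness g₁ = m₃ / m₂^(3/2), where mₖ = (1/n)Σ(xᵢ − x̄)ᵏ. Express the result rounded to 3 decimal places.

x̄ = (5.4 + 10.2 + 2.5 + 5.5 + 2.0 + 7.4 + 7.0) / 7 = 5.7143
deviations (xᵢ − x̄): -0.3143, 4.4857, -3.2143, -0.2143, -3.7143, 1.6857, 1.2857
Σ(xᵢ − x̄)² = 48.8886 ⇒ m₂ = 48.8886/7 = 6.98408
Σ(xᵢ − x̄)³ = 12.6838 ⇒ m₃ = 12.6838/7 = 1.81197
m₂^(3/2) = 6.98408^(1.5) = 18.45712
g₁ = m₃ / m₂^(3/2) = 1.81197 / 18.45712 ≈ 0.098

0.098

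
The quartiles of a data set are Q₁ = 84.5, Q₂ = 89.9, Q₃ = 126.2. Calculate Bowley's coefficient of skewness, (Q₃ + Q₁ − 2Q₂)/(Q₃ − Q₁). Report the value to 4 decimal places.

0.7410

numerator: Q₃ + Q₁ − 2Q₂ = 126.2 + 84.5 − 2×89.9 = 30.9000
denominator: Q₃ − Q₁ = 126.2 − 84.5 = 41.7000
Bowley skewness = 30.9000 / 41.7000 ≈ 0.7410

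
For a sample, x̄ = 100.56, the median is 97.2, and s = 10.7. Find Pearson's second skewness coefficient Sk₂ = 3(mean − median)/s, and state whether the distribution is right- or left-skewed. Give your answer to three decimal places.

Sk₂ = 3(100.56 − 97.2) / 10.7 = 3 × 3.3600 / 10.7
    = 10.0800 / 10.7 ≈ 0.942
Sk₂ > 0 ⇒ mean > median ⇒ right-skewed (positive skew).

0.942, right-skewed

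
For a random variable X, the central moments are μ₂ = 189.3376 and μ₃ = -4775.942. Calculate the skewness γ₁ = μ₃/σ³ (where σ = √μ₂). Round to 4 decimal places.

-1.8332

σ = √μ₂ = √189.3376 = 13.76000
σ³ = μ₂^(3/2) = 2605.28538
γ₁ = μ₃/σ³ = -4775.942 / 2605.28538 ≈ -1.8332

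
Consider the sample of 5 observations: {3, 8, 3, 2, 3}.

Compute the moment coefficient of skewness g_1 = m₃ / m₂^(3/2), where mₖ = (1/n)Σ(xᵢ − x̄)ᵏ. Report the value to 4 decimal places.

1.3704

x̄ = (3 + 8 + 3 + 2 + 3) / 5 = 3.8000
deviations (xᵢ − x̄): -0.8000, 4.2000, -0.8000, -1.8000, -0.8000
Σ(xᵢ − x̄)² = 22.8000 ⇒ m₂ = 22.8000/5 = 4.56000
Σ(xᵢ − x̄)³ = 66.7200 ⇒ m₃ = 66.7200/5 = 13.34400
m₂^(3/2) = 4.56000^(1.5) = 9.73750
g_1 = m₃ / m₂^(3/2) = 13.34400 / 9.73750 ≈ 1.3704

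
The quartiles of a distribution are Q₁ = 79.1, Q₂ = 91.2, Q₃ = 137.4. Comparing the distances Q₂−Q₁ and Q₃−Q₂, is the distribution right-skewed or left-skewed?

right-skewed

Q₂ − Q₁ = 12.1;  Q₃ − Q₂ = 46.2
Q₃ − Q₂ > Q₂ − Q₁ ⇒ the upper half is more spread out ⇒ right-skewed.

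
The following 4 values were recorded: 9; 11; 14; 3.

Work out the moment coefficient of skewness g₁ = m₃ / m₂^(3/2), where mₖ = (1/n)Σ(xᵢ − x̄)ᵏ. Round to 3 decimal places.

-0.505

x̄ = (9 + 11 + 14 + 3) / 4 = 9.2500
deviations (xᵢ − x̄): -0.2500, 1.7500, 4.7500, -6.2500
Σ(xᵢ − x̄)² = 64.7500 ⇒ m₂ = 64.7500/4 = 16.18750
Σ(xᵢ − x̄)³ = -131.6250 ⇒ m₃ = -131.6250/4 = -32.90625
m₂^(3/2) = 16.18750^(1.5) = 65.12829
g₁ = m₃ / m₂^(3/2) = -32.90625 / 65.12829 ≈ -0.505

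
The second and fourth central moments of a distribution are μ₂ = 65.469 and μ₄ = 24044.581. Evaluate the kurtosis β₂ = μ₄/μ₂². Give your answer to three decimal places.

5.610

μ₂² = 65.469² = 4286.18996
μ₄/μ₂² = 24044.581 / 4286.18996 = 5.60978
β₂ ≈ 5.610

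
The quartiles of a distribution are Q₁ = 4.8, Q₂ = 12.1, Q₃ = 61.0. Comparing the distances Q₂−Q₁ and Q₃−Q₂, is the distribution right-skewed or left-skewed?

right-skewed

Q₂ − Q₁ = 7.3;  Q₃ − Q₂ = 48.9
Q₃ − Q₂ > Q₂ − Q₁ ⇒ the upper half is more spread out ⇒ right-skewed.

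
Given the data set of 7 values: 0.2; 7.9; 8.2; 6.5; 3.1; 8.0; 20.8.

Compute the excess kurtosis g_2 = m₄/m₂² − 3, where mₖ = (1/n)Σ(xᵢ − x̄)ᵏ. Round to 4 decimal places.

x̄ = 7.8143
Σ(xᵢ − x̄)² = 250.7486 ⇒ m₂ = 35.82122
Σ(xᵢ − x̄)⁴ = 32293.9717 ⇒ m₄ = 4613.42453
m₂² = 1283.16012
g_2 = m₄/m₂² − 3 = 3.59536 − 3 ≈ 0.5954

0.5954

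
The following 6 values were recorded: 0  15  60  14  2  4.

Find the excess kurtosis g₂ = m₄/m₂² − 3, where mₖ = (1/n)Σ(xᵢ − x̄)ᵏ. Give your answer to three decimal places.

0.659

x̄ = 15.8333
Σ(xᵢ − x̄)² = 2536.8333 ⇒ m₂ = 422.80556
Σ(xᵢ − x̄)⁴ = 3924295.1528 ⇒ m₄ = 654049.19213
m₂² = 178764.53781
g₂ = m₄/m₂² − 3 = 3.65872 − 3 ≈ 0.659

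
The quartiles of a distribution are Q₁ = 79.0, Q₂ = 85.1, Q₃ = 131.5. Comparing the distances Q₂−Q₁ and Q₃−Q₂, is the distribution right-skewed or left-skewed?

Q₂ − Q₁ = 6.1;  Q₃ − Q₂ = 46.4
Q₃ − Q₂ > Q₂ − Q₁ ⇒ the upper half is more spread out ⇒ right-skewed.

right-skewed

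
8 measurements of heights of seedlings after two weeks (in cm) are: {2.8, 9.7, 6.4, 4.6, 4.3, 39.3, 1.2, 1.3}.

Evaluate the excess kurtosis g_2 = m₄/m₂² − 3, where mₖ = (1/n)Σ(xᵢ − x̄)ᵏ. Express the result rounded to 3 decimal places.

2.597

x̄ = 8.7000
Σ(xᵢ − x̄)² = 1124.6400 ⇒ m₂ = 140.58000
Σ(xᵢ − x̄)⁴ = 884830.8756 ⇒ m₄ = 110603.85945
m₂² = 19762.73640
g_2 = m₄/m₂² − 3 = 5.59659 − 3 ≈ 2.597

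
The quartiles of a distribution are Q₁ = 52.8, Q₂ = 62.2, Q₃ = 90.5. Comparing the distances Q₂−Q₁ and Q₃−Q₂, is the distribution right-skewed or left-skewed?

right-skewed

Q₂ − Q₁ = 9.4;  Q₃ − Q₂ = 28.3
Q₃ − Q₂ > Q₂ − Q₁ ⇒ the upper half is more spread out ⇒ right-skewed.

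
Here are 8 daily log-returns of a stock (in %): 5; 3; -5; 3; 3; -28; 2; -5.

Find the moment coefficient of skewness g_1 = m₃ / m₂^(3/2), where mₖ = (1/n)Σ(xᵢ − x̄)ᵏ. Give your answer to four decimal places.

-1.7733

x̄ = (5 + 3 - 5 + 3 + 3 - 28 + 2 - 5) / 8 = -2.7500
deviations (xᵢ − x̄): 7.7500, 5.7500, -2.2500, 5.7500, 5.7500, -25.2500, 4.7500, -2.2500
Σ(xᵢ − x̄)² = 829.5000 ⇒ m₂ = 829.5000/8 = 103.68750
Σ(xᵢ − x̄)³ = -14978.2500 ⇒ m₃ = -14978.2500/8 = -1872.28125
m₂^(3/2) = 103.68750^(1.5) = 1055.81932
g_1 = m₃ / m₂^(3/2) = -1872.28125 / 1055.81932 ≈ -1.7733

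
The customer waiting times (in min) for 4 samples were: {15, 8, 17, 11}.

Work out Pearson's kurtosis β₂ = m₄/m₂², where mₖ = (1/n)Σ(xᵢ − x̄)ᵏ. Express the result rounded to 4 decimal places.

1.4649

x̄ = 12.7500
Σ(xᵢ − x̄)² = 48.7500 ⇒ m₂ = 12.18750
Σ(xᵢ − x̄)⁴ = 870.3281 ⇒ m₄ = 217.58203
m₂² = 148.53516
β₂ = m₄/m₂² = 217.58203 / 148.53516 ≈ 1.4649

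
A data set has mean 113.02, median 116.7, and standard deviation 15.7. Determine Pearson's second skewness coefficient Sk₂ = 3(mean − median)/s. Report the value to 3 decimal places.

-0.703

Sk₂ = 3(113.02 − 116.7) / 15.7 = 3 × -3.6800 / 15.7
    = -11.0400 / 15.7 ≈ -0.703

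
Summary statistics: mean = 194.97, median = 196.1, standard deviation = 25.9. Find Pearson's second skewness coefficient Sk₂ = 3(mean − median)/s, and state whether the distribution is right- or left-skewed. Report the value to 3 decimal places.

Sk₂ = 3(194.97 − 196.1) / 25.9 = 3 × -1.1300 / 25.9
    = -3.3900 / 25.9 ≈ -0.131
Sk₂ < 0 ⇒ mean < median ⇒ left-skewed (negative skew).

-0.131, left-skewed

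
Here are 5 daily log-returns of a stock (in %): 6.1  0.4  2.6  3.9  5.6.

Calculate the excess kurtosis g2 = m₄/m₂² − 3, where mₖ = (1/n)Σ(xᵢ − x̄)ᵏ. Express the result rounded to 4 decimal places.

x̄ = 3.7200
Σ(xᵢ − x̄)² = 21.5080 ⇒ m₂ = 4.30160
Σ(xᵢ − x̄)⁴ = 167.6453 ⇒ m₄ = 33.52906
m₂² = 18.50376
g2 = m₄/m₂² − 3 = 1.81201 − 3 ≈ -1.1880

-1.1880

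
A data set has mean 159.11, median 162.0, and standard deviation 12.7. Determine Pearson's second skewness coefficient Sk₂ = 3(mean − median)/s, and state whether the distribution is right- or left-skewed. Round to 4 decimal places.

Sk₂ = 3(159.11 − 162.0) / 12.7 = 3 × -2.8900 / 12.7
    = -8.6700 / 12.7 ≈ -0.6827
Sk₂ < 0 ⇒ mean < median ⇒ left-skewed (negative skew).

-0.6827, left-skewed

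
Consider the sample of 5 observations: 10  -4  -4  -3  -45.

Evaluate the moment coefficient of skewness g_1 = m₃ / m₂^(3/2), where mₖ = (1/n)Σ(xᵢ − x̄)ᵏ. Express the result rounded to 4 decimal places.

x̄ = (10 - 4 - 4 - 3 - 45) / 5 = -9.2000
deviations (xᵢ − x̄): 19.2000, 5.2000, 5.2000, 6.2000, -35.8000
Σ(xᵢ − x̄)² = 1742.8000 ⇒ m₂ = 1742.8000/5 = 348.56000
Σ(xᵢ − x̄)³ = -38285.2800 ⇒ m₃ = -38285.2800/5 = -7657.05600
m₂^(3/2) = 348.56000^(1.5) = 6507.53212
g_1 = m₃ / m₂^(3/2) = -7657.05600 / 6507.53212 ≈ -1.1766

-1.1766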